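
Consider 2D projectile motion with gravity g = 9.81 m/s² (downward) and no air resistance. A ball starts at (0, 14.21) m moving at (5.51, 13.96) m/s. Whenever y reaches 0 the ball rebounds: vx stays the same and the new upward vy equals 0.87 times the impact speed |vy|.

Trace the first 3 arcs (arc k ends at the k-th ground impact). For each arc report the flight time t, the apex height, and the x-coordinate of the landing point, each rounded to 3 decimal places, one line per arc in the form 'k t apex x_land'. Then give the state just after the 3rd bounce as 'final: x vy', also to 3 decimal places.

1 3.642 24.143 20.065
2 3.860 18.274 41.336
3 3.358 13.831 59.841
final: 59.841 14.332

Arc 1: start y=14.210, vy=13.960 → t=3.642, apex=24.143, x_land=20.065, impact vy=-21.764
  bounce: vy ← 0.87·21.764 = 18.935
Arc 2: start y=0.000, vy=18.935 → t=3.860, apex=18.274, x_land=41.336, impact vy=-18.935
  bounce: vy ← 0.87·18.935 = 16.473
Arc 3: start y=0.000, vy=16.473 → t=3.358, apex=13.831, x_land=59.841, impact vy=-16.473
  bounce: vy ← 0.87·16.473 = 14.332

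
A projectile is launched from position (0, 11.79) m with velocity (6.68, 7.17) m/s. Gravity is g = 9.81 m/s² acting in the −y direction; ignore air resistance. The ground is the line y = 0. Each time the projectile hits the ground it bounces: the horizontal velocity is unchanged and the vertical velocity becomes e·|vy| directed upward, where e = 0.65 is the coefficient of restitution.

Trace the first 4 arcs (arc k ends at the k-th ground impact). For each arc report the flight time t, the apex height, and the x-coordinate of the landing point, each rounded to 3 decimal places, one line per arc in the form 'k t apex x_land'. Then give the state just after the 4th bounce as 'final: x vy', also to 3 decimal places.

Arc 1: start y=11.790, vy=7.170 → t=2.445, apex=14.410, x_land=16.332, impact vy=-16.815
  bounce: vy ← 0.65·16.815 = 10.929
Arc 2: start y=0.000, vy=10.929 → t=2.228, apex=6.088, x_land=31.217, impact vy=-10.929
  bounce: vy ← 0.65·10.929 = 7.104
Arc 3: start y=0.000, vy=7.104 → t=1.448, apex=2.572, x_land=40.891, impact vy=-7.104
  bounce: vy ← 0.65·7.104 = 4.618
Arc 4: start y=0.000, vy=4.618 → t=0.941, apex=1.087, x_land=47.180, impact vy=-4.618
  bounce: vy ← 0.65·4.618 = 3.002

1 2.445 14.410 16.332
2 2.228 6.088 31.217
3 1.448 2.572 40.891
4 0.941 1.087 47.180
final: 47.180 3.002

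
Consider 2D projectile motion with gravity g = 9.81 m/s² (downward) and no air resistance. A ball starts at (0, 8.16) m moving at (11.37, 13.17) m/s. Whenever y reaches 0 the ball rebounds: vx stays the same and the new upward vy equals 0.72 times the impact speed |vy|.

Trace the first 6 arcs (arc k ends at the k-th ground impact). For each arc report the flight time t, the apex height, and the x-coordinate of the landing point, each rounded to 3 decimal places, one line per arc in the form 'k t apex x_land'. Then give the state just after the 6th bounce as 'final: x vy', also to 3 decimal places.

1 3.204 17.000 36.432
2 2.681 8.813 66.913
3 1.930 4.569 88.860
4 1.390 2.368 104.661
5 1.001 1.228 116.038
6 0.720 0.636 124.230
final: 124.230 2.544

Arc 1: start y=8.160, vy=13.170 → t=3.204, apex=17.000, x_land=36.432, impact vy=-18.263
  bounce: vy ← 0.72·18.263 = 13.150
Arc 2: start y=0.000, vy=13.150 → t=2.681, apex=8.813, x_land=66.913, impact vy=-13.150
  bounce: vy ← 0.72·13.150 = 9.468
Arc 3: start y=0.000, vy=9.468 → t=1.930, apex=4.569, x_land=88.860, impact vy=-9.468
  bounce: vy ← 0.72·9.468 = 6.817
Arc 4: start y=0.000, vy=6.817 → t=1.390, apex=2.368, x_land=104.661, impact vy=-6.817
  bounce: vy ← 0.72·6.817 = 4.908
Arc 5: start y=0.000, vy=4.908 → t=1.001, apex=1.228, x_land=116.038, impact vy=-4.908
  bounce: vy ← 0.72·4.908 = 3.534
Arc 6: start y=0.000, vy=3.534 → t=0.720, apex=0.636, x_land=124.230, impact vy=-3.534
  bounce: vy ← 0.72·3.534 = 2.544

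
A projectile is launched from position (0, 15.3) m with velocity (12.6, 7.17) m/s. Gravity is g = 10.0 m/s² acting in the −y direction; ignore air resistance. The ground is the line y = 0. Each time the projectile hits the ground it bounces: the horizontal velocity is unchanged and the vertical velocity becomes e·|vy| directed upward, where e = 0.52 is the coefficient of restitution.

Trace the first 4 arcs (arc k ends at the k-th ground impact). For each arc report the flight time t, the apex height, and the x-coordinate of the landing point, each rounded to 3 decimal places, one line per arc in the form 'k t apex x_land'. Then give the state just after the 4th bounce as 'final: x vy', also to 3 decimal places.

Arc 1: start y=15.300, vy=7.170 → t=2.608, apex=17.870, x_land=32.855, impact vy=-18.905
  bounce: vy ← 0.52·18.905 = 9.831
Arc 2: start y=0.000, vy=9.831 → t=1.966, apex=4.832, x_land=57.628, impact vy=-9.831
  bounce: vy ← 0.52·9.831 = 5.112
Arc 3: start y=0.000, vy=5.112 → t=1.022, apex=1.307, x_land=70.510, impact vy=-5.112
  bounce: vy ← 0.52·5.112 = 2.658
Arc 4: start y=0.000, vy=2.658 → t=0.532, apex=0.353, x_land=77.209, impact vy=-2.658
  bounce: vy ← 0.52·2.658 = 1.382

1 2.608 17.870 32.855
2 1.966 4.832 57.628
3 1.022 1.307 70.510
4 0.532 0.353 77.209
final: 77.209 1.382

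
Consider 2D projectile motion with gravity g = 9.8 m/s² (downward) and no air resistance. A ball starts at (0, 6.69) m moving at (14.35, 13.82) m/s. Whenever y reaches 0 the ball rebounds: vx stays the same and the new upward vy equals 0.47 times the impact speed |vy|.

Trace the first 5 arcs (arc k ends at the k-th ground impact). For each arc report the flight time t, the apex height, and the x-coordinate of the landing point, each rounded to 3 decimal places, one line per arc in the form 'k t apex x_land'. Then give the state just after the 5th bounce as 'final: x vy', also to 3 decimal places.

1 3.242 16.435 46.517
2 1.722 3.630 71.220
3 0.809 0.802 82.831
4 0.380 0.177 88.288
5 0.179 0.039 90.853
final: 90.853 0.412

Arc 1: start y=6.690, vy=13.820 → t=3.242, apex=16.435, x_land=46.517, impact vy=-17.948
  bounce: vy ← 0.47·17.948 = 8.435
Arc 2: start y=0.000, vy=8.435 → t=1.722, apex=3.630, x_land=71.220, impact vy=-8.435
  bounce: vy ← 0.47·8.435 = 3.965
Arc 3: start y=0.000, vy=3.965 → t=0.809, apex=0.802, x_land=82.831, impact vy=-3.965
  bounce: vy ← 0.47·3.965 = 1.863
Arc 4: start y=0.000, vy=1.863 → t=0.380, apex=0.177, x_land=88.288, impact vy=-1.863
  bounce: vy ← 0.47·1.863 = 0.876
Arc 5: start y=0.000, vy=0.876 → t=0.179, apex=0.039, x_land=90.853, impact vy=-0.876
  bounce: vy ← 0.47·0.876 = 0.412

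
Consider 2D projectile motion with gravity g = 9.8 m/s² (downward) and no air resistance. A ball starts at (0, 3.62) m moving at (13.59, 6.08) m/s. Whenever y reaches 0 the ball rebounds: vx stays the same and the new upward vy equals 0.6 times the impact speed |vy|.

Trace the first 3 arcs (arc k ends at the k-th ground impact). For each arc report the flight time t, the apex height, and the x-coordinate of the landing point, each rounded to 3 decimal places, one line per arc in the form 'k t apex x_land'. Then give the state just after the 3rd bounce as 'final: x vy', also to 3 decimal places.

Arc 1: start y=3.620, vy=6.080 → t=1.680, apex=5.506, x_land=22.837, impact vy=-10.388
  bounce: vy ← 0.6·10.388 = 6.233
Arc 2: start y=0.000, vy=6.233 → t=1.272, apex=1.982, x_land=40.124, impact vy=-6.233
  bounce: vy ← 0.6·6.233 = 3.740
Arc 3: start y=0.000, vy=3.740 → t=0.763, apex=0.714, x_land=50.497, impact vy=-3.740
  bounce: vy ← 0.6·3.740 = 2.244

1 1.680 5.506 22.837
2 1.272 1.982 40.124
3 0.763 0.714 50.497
final: 50.497 2.244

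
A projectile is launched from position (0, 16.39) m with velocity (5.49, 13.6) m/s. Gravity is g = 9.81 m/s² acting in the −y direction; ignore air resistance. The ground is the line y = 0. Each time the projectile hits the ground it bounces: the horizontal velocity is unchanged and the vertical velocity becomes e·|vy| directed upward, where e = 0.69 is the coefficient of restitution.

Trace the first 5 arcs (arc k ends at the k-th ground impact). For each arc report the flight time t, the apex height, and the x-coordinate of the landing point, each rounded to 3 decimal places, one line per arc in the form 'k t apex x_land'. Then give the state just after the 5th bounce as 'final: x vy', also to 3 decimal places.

1 3.681 25.817 20.206
2 3.166 12.292 37.588
3 2.185 5.852 49.581
4 1.507 2.786 57.856
5 1.040 1.326 63.566
final: 63.566 3.520

Arc 1: start y=16.390, vy=13.600 → t=3.681, apex=25.817, x_land=20.206, impact vy=-22.506
  bounce: vy ← 0.69·22.506 = 15.529
Arc 2: start y=0.000, vy=15.529 → t=3.166, apex=12.292, x_land=37.588, impact vy=-15.529
  bounce: vy ← 0.69·15.529 = 10.715
Arc 3: start y=0.000, vy=10.715 → t=2.185, apex=5.852, x_land=49.581, impact vy=-10.715
  bounce: vy ← 0.69·10.715 = 7.394
Arc 4: start y=0.000, vy=7.394 → t=1.507, apex=2.786, x_land=57.856, impact vy=-7.394
  bounce: vy ← 0.69·7.394 = 5.102
Arc 5: start y=0.000, vy=5.102 → t=1.040, apex=1.326, x_land=63.566, impact vy=-5.102
  bounce: vy ← 0.69·5.102 = 3.520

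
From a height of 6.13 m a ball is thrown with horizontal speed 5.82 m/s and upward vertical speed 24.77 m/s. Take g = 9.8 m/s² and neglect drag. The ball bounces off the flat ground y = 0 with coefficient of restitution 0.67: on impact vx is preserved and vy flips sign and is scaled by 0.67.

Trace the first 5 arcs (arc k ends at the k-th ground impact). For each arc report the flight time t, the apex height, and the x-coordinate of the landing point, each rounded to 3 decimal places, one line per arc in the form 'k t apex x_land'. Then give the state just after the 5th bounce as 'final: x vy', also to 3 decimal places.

1 5.292 37.434 30.797
2 3.704 16.804 52.352
3 2.481 7.543 66.795
4 1.663 3.386 76.471
5 1.114 1.520 82.954
final: 82.954 3.657

Arc 1: start y=6.130, vy=24.770 → t=5.292, apex=37.434, x_land=30.797, impact vy=-27.087
  bounce: vy ← 0.67·27.087 = 18.148
Arc 2: start y=0.000, vy=18.148 → t=3.704, apex=16.804, x_land=52.352, impact vy=-18.148
  bounce: vy ← 0.67·18.148 = 12.159
Arc 3: start y=0.000, vy=12.159 → t=2.481, apex=7.543, x_land=66.795, impact vy=-12.159
  bounce: vy ← 0.67·12.159 = 8.147
Arc 4: start y=0.000, vy=8.147 → t=1.663, apex=3.386, x_land=76.471, impact vy=-8.147
  bounce: vy ← 0.67·8.147 = 5.458
Arc 5: start y=0.000, vy=5.458 → t=1.114, apex=1.520, x_land=82.954, impact vy=-5.458
  bounce: vy ← 0.67·5.458 = 3.657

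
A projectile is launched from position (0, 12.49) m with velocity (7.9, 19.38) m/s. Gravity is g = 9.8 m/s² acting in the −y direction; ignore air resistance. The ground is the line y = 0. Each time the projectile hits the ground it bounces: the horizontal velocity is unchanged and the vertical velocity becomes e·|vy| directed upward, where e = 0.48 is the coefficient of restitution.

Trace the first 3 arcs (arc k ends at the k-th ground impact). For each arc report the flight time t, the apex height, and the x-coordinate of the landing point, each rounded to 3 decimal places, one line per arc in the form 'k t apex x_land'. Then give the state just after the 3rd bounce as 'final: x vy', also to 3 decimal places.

1 4.519 31.652 35.701
2 2.440 7.293 54.977
3 1.171 1.680 64.229
final: 64.229 2.755

Arc 1: start y=12.490, vy=19.380 → t=4.519, apex=31.652, x_land=35.701, impact vy=-24.908
  bounce: vy ← 0.48·24.908 = 11.956
Arc 2: start y=0.000, vy=11.956 → t=2.440, apex=7.293, x_land=54.977, impact vy=-11.956
  bounce: vy ← 0.48·11.956 = 5.739
Arc 3: start y=0.000, vy=5.739 → t=1.171, apex=1.680, x_land=64.229, impact vy=-5.739
  bounce: vy ← 0.48·5.739 = 2.755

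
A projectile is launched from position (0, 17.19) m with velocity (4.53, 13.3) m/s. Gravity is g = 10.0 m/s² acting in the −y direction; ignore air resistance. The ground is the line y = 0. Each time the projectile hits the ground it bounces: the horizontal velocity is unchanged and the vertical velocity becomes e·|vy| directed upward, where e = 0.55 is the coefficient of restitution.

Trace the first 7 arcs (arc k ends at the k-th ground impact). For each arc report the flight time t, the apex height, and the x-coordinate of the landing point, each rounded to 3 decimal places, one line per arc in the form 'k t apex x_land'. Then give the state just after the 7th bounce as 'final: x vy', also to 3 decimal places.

1 3.612 26.035 16.362
2 2.510 7.875 27.732
3 1.381 2.382 33.986
4 0.759 0.721 37.426
5 0.418 0.218 39.317
6 0.230 0.066 40.358
7 0.126 0.020 40.930
final: 40.930 0.347

Arc 1: start y=17.190, vy=13.300 → t=3.612, apex=26.035, x_land=16.362, impact vy=-22.819
  bounce: vy ← 0.55·22.819 = 12.550
Arc 2: start y=0.000, vy=12.550 → t=2.510, apex=7.875, x_land=27.732, impact vy=-12.550
  bounce: vy ← 0.55·12.550 = 6.903
Arc 3: start y=0.000, vy=6.903 → t=1.381, apex=2.382, x_land=33.986, impact vy=-6.903
  bounce: vy ← 0.55·6.903 = 3.796
Arc 4: start y=0.000, vy=3.796 → t=0.759, apex=0.721, x_land=37.426, impact vy=-3.796
  bounce: vy ← 0.55·3.796 = 2.088
Arc 5: start y=0.000, vy=2.088 → t=0.418, apex=0.218, x_land=39.317, impact vy=-2.088
  bounce: vy ← 0.55·2.088 = 1.148
Arc 6: start y=0.000, vy=1.148 → t=0.230, apex=0.066, x_land=40.358, impact vy=-1.148
  bounce: vy ← 0.55·1.148 = 0.632
Arc 7: start y=0.000, vy=0.632 → t=0.126, apex=0.020, x_land=40.930, impact vy=-0.632
  bounce: vy ← 0.55·0.632 = 0.347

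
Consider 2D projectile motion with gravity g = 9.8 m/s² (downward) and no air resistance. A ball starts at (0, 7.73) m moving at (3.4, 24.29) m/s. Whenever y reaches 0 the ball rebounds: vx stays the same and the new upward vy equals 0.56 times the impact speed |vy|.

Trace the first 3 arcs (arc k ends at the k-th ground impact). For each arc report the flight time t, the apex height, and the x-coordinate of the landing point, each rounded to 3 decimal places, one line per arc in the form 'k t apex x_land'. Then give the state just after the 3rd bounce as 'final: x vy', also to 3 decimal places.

1 5.257 37.832 17.875
2 3.112 11.864 28.456
3 1.743 3.721 34.381
final: 34.381 4.782

Arc 1: start y=7.730, vy=24.290 → t=5.257, apex=37.832, x_land=17.875, impact vy=-27.231
  bounce: vy ← 0.56·27.231 = 15.249
Arc 2: start y=0.000, vy=15.249 → t=3.112, apex=11.864, x_land=28.456, impact vy=-15.249
  bounce: vy ← 0.56·15.249 = 8.540
Arc 3: start y=0.000, vy=8.540 → t=1.743, apex=3.721, x_land=34.381, impact vy=-8.540
  bounce: vy ← 0.56·8.540 = 4.782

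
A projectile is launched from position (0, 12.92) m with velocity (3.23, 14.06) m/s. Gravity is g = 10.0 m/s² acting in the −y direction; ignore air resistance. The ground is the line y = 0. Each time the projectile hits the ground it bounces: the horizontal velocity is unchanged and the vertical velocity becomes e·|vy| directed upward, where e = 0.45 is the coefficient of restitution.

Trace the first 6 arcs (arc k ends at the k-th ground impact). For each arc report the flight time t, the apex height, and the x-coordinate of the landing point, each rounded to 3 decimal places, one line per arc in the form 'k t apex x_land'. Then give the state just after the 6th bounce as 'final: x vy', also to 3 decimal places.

1 3.542 22.804 11.439
2 1.922 4.618 17.648
3 0.865 0.935 20.441
4 0.389 0.189 21.698
5 0.175 0.038 22.264
6 0.079 0.008 22.519
final: 22.519 0.177

Arc 1: start y=12.920, vy=14.060 → t=3.542, apex=22.804, x_land=11.439, impact vy=-21.356
  bounce: vy ← 0.45·21.356 = 9.610
Arc 2: start y=0.000, vy=9.610 → t=1.922, apex=4.618, x_land=17.648, impact vy=-9.610
  bounce: vy ← 0.45·9.610 = 4.325
Arc 3: start y=0.000, vy=4.325 → t=0.865, apex=0.935, x_land=20.441, impact vy=-4.325
  bounce: vy ← 0.45·4.325 = 1.946
Arc 4: start y=0.000, vy=1.946 → t=0.389, apex=0.189, x_land=21.698, impact vy=-1.946
  bounce: vy ← 0.45·1.946 = 0.876
Arc 5: start y=0.000, vy=0.876 → t=0.175, apex=0.038, x_land=22.264, impact vy=-0.876
  bounce: vy ← 0.45·0.876 = 0.394
Arc 6: start y=0.000, vy=0.394 → t=0.079, apex=0.008, x_land=22.519, impact vy=-0.394
  bounce: vy ← 0.45·0.394 = 0.177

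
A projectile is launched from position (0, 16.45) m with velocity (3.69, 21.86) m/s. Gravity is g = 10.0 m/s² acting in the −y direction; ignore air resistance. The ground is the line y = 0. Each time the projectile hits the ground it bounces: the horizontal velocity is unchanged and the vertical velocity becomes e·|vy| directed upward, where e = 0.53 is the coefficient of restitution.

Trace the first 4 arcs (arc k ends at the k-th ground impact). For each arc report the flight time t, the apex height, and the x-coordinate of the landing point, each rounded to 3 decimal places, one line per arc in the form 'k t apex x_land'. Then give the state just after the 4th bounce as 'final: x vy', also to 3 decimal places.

1 5.027 40.343 18.548
2 3.011 11.332 29.658
3 1.596 3.183 35.547
4 0.846 0.894 38.668
final: 38.668 2.241

Arc 1: start y=16.450, vy=21.860 → t=5.027, apex=40.343, x_land=18.548, impact vy=-28.405
  bounce: vy ← 0.53·28.405 = 15.055
Arc 2: start y=0.000, vy=15.055 → t=3.011, apex=11.332, x_land=29.658, impact vy=-15.055
  bounce: vy ← 0.53·15.055 = 7.979
Arc 3: start y=0.000, vy=7.979 → t=1.596, apex=3.183, x_land=35.547, impact vy=-7.979
  bounce: vy ← 0.53·7.979 = 4.229
Arc 4: start y=0.000, vy=4.229 → t=0.846, apex=0.894, x_land=38.668, impact vy=-4.229
  bounce: vy ← 0.53·4.229 = 2.241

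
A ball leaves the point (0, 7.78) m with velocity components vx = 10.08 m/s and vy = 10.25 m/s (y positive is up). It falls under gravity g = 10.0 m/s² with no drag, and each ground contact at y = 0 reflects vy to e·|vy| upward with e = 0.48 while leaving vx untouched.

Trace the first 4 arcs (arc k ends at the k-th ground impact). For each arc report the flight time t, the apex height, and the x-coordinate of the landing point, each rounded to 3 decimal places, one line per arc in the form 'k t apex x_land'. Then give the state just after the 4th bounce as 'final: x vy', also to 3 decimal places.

1 2.640 13.033 26.606
2 1.550 3.003 42.229
3 0.744 0.692 49.729
4 0.357 0.159 53.328
final: 53.328 0.857

Arc 1: start y=7.780, vy=10.250 → t=2.640, apex=13.033, x_land=26.606, impact vy=-16.145
  bounce: vy ← 0.48·16.145 = 7.750
Arc 2: start y=0.000, vy=7.750 → t=1.550, apex=3.003, x_land=42.229, impact vy=-7.750
  bounce: vy ← 0.48·7.750 = 3.720
Arc 3: start y=0.000, vy=3.720 → t=0.744, apex=0.692, x_land=49.729, impact vy=-3.720
  bounce: vy ← 0.48·3.720 = 1.786
Arc 4: start y=0.000, vy=1.786 → t=0.357, apex=0.159, x_land=53.328, impact vy=-1.786
  bounce: vy ← 0.48·1.786 = 0.857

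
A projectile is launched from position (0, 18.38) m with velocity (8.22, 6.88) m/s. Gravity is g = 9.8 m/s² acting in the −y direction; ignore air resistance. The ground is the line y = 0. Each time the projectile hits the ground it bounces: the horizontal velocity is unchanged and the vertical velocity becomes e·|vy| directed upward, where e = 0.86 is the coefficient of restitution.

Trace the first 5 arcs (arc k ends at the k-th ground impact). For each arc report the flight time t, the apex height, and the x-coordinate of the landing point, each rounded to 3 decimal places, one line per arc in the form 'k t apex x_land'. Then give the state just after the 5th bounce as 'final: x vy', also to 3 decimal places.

Arc 1: start y=18.380, vy=6.880 → t=2.762, apex=20.795, x_land=22.705, impact vy=-20.189
  bounce: vy ← 0.86·20.189 = 17.362
Arc 2: start y=0.000, vy=17.362 → t=3.543, apex=15.380, x_land=51.831, impact vy=-17.362
  bounce: vy ← 0.86·17.362 = 14.932
Arc 3: start y=0.000, vy=14.932 → t=3.047, apex=11.375, x_land=76.879, impact vy=-14.932
  bounce: vy ← 0.86·14.932 = 12.841
Arc 4: start y=0.000, vy=12.841 → t=2.621, apex=8.413, x_land=98.421, impact vy=-12.841
  bounce: vy ← 0.86·12.841 = 11.043
Arc 5: start y=0.000, vy=11.043 → t=2.254, apex=6.222, x_land=116.946, impact vy=-11.043
  bounce: vy ← 0.86·11.043 = 9.497

1 2.762 20.795 22.705
2 3.543 15.380 51.831
3 3.047 11.375 76.879
4 2.621 8.413 98.421
5 2.254 6.222 116.946
final: 116.946 9.497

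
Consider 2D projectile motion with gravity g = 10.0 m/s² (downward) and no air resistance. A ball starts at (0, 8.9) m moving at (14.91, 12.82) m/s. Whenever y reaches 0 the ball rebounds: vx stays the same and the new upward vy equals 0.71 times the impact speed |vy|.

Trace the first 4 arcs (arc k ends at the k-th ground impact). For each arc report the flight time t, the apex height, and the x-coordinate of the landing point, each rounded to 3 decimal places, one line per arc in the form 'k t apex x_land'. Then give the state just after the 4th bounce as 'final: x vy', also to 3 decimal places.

Arc 1: start y=8.900, vy=12.820 → t=3.132, apex=17.118, x_land=46.702, impact vy=-18.503
  bounce: vy ← 0.71·18.503 = 13.137
Arc 2: start y=0.000, vy=13.137 → t=2.627, apex=8.629, x_land=85.877, impact vy=-13.137
  bounce: vy ← 0.71·13.137 = 9.327
Arc 3: start y=0.000, vy=9.327 → t=1.865, apex=4.350, x_land=113.691, impact vy=-9.327
  bounce: vy ← 0.71·9.327 = 6.622
Arc 4: start y=0.000, vy=6.622 → t=1.324, apex=2.193, x_land=133.438, impact vy=-6.622
  bounce: vy ← 0.71·6.622 = 4.702

1 3.132 17.118 46.702
2 2.627 8.629 85.877
3 1.865 4.350 113.691
4 1.324 2.193 133.438
final: 133.438 4.702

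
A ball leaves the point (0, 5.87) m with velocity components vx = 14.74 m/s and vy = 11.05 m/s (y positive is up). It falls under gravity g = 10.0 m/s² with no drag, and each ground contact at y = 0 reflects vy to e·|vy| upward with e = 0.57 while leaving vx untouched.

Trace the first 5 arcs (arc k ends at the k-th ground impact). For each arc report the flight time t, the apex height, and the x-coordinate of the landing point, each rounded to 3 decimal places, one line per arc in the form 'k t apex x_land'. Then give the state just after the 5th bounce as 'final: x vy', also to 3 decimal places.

1 2.653 11.975 39.099
2 1.764 3.891 65.104
3 1.006 1.264 79.927
4 0.573 0.411 88.376
5 0.327 0.133 93.192
final: 93.192 0.931

Arc 1: start y=5.870, vy=11.050 → t=2.653, apex=11.975, x_land=39.099, impact vy=-15.476
  bounce: vy ← 0.57·15.476 = 8.821
Arc 2: start y=0.000, vy=8.821 → t=1.764, apex=3.891, x_land=65.104, impact vy=-8.821
  bounce: vy ← 0.57·8.821 = 5.028
Arc 3: start y=0.000, vy=5.028 → t=1.006, apex=1.264, x_land=79.927, impact vy=-5.028
  bounce: vy ← 0.57·5.028 = 2.866
Arc 4: start y=0.000, vy=2.866 → t=0.573, apex=0.411, x_land=88.376, impact vy=-2.866
  bounce: vy ← 0.57·2.866 = 1.634
Arc 5: start y=0.000, vy=1.634 → t=0.327, apex=0.133, x_land=93.192, impact vy=-1.634
  bounce: vy ← 0.57·1.634 = 0.931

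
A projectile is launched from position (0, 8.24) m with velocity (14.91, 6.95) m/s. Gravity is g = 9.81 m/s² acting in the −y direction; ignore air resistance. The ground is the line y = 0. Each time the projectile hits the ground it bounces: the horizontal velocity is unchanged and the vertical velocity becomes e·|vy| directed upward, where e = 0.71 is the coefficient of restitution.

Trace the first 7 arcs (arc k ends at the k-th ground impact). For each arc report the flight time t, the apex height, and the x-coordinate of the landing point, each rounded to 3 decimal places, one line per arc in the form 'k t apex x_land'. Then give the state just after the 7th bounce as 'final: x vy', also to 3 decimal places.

Arc 1: start y=8.240, vy=6.950 → t=2.186, apex=10.702, x_land=32.587, impact vy=-14.490
  bounce: vy ← 0.71·14.490 = 10.288
Arc 2: start y=0.000, vy=10.288 → t=2.097, apex=5.395, x_land=63.860, impact vy=-10.288
  bounce: vy ← 0.71·10.288 = 7.305
Arc 3: start y=0.000, vy=7.305 → t=1.489, apex=2.720, x_land=86.065, impact vy=-7.305
  bounce: vy ← 0.71·7.305 = 5.186
Arc 4: start y=0.000, vy=5.186 → t=1.057, apex=1.371, x_land=101.829, impact vy=-5.186
  bounce: vy ← 0.71·5.186 = 3.682
Arc 5: start y=0.000, vy=3.682 → t=0.751, apex=0.691, x_land=113.023, impact vy=-3.682
  bounce: vy ← 0.71·3.682 = 2.614
Arc 6: start y=0.000, vy=2.614 → t=0.533, apex=0.348, x_land=120.970, impact vy=-2.614
  bounce: vy ← 0.71·2.614 = 1.856
Arc 7: start y=0.000, vy=1.856 → t=0.378, apex=0.176, x_land=126.612, impact vy=-1.856
  bounce: vy ← 0.71·1.856 = 1.318

1 2.186 10.702 32.587
2 2.097 5.395 63.860
3 1.489 2.720 86.065
4 1.057 1.371 101.829
5 0.751 0.691 113.023
6 0.533 0.348 120.970
7 0.378 0.176 126.612
final: 126.612 1.318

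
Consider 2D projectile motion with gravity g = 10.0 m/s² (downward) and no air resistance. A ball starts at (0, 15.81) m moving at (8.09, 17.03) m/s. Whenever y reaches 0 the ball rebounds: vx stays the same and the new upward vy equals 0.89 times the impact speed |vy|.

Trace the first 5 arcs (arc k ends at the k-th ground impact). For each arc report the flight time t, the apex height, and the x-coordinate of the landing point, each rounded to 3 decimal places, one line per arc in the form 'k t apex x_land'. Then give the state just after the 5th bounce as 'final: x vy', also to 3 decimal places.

1 4.165 30.311 33.696
2 4.383 24.009 69.152
3 3.901 19.018 100.707
4 3.471 15.064 128.791
5 3.090 11.932 153.786
final: 153.786 13.749

Arc 1: start y=15.810, vy=17.030 → t=4.165, apex=30.311, x_land=33.696, impact vy=-24.622
  bounce: vy ← 0.89·24.622 = 21.913
Arc 2: start y=0.000, vy=21.913 → t=4.383, apex=24.009, x_land=69.152, impact vy=-21.913
  bounce: vy ← 0.89·21.913 = 19.503
Arc 3: start y=0.000, vy=19.503 → t=3.901, apex=19.018, x_land=100.707, impact vy=-19.503
  bounce: vy ← 0.89·19.503 = 17.357
Arc 4: start y=0.000, vy=17.357 → t=3.471, apex=15.064, x_land=128.791, impact vy=-17.357
  bounce: vy ← 0.89·17.357 = 15.448
Arc 5: start y=0.000, vy=15.448 → t=3.090, apex=11.932, x_land=153.786, impact vy=-15.448
  bounce: vy ← 0.89·15.448 = 13.749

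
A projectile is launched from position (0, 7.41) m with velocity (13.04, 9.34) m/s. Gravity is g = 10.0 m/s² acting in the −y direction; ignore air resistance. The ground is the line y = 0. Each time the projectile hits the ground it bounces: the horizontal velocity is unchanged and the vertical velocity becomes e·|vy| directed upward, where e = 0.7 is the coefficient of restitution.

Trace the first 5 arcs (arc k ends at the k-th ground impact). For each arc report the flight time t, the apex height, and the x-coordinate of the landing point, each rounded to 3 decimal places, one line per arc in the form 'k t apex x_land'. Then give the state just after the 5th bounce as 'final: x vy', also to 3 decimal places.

Arc 1: start y=7.410, vy=9.340 → t=2.468, apex=11.772, x_land=32.188, impact vy=-15.344
  bounce: vy ← 0.7·15.344 = 10.741
Arc 2: start y=0.000, vy=10.741 → t=2.148, apex=5.768, x_land=60.200, impact vy=-10.741
  bounce: vy ← 0.7·10.741 = 7.519
Arc 3: start y=0.000, vy=7.519 → t=1.504, apex=2.826, x_land=79.808, impact vy=-7.519
  bounce: vy ← 0.7·7.519 = 5.263
Arc 4: start y=0.000, vy=5.263 → t=1.053, apex=1.385, x_land=93.534, impact vy=-5.263
  bounce: vy ← 0.7·5.263 = 3.684
Arc 5: start y=0.000, vy=3.684 → t=0.737, apex=0.679, x_land=103.142, impact vy=-3.684
  bounce: vy ← 0.7·3.684 = 2.579

1 2.468 11.772 32.188
2 2.148 5.768 60.200
3 1.504 2.826 79.808
4 1.053 1.385 93.534
5 0.737 0.679 103.142
final: 103.142 2.579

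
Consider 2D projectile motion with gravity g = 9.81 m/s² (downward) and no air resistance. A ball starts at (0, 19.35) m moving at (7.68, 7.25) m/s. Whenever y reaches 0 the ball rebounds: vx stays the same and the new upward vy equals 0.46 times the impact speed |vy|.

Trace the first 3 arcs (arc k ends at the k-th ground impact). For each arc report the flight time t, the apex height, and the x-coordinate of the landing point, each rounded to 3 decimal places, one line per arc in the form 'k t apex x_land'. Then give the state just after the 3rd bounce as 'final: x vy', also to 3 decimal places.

1 2.858 22.029 21.952
2 1.950 4.661 36.925
3 0.897 0.986 43.813
final: 43.813 2.024

Arc 1: start y=19.350, vy=7.250 → t=2.858, apex=22.029, x_land=21.952, impact vy=-20.790
  bounce: vy ← 0.46·20.790 = 9.563
Arc 2: start y=0.000, vy=9.563 → t=1.950, apex=4.661, x_land=36.925, impact vy=-9.563
  bounce: vy ← 0.46·9.563 = 4.399
Arc 3: start y=0.000, vy=4.399 → t=0.897, apex=0.986, x_land=43.813, impact vy=-4.399
  bounce: vy ← 0.46·4.399 = 2.024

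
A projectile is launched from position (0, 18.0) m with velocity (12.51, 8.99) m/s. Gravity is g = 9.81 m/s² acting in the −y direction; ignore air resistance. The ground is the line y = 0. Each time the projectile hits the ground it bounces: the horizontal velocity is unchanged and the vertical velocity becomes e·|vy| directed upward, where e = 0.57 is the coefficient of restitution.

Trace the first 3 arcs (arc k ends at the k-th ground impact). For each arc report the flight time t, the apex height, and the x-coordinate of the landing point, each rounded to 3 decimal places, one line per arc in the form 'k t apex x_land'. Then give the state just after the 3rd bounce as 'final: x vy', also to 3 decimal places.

Arc 1: start y=18.000, vy=8.990 → t=3.040, apex=22.119, x_land=38.030, impact vy=-20.832
  bounce: vy ← 0.57·20.832 = 11.874
Arc 2: start y=0.000, vy=11.874 → t=2.421, apex=7.187, x_land=68.315, impact vy=-11.874
  bounce: vy ← 0.57·11.874 = 6.768
Arc 3: start y=0.000, vy=6.768 → t=1.380, apex=2.335, x_land=85.578, impact vy=-6.768
  bounce: vy ← 0.57·6.768 = 3.858

1 3.040 22.119 38.030
2 2.421 7.187 68.315
3 1.380 2.335 85.578
final: 85.578 3.858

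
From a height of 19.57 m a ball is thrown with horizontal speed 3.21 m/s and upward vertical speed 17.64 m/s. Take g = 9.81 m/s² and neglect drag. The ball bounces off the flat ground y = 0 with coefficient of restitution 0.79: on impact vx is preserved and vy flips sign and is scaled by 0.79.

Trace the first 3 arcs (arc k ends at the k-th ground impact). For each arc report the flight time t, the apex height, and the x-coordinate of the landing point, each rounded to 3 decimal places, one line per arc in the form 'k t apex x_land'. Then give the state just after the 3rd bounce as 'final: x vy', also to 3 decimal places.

1 4.486 35.430 14.399
2 4.246 22.112 28.030
3 3.355 13.800 38.799
final: 38.799 12.999

Arc 1: start y=19.570, vy=17.640 → t=4.486, apex=35.430, x_land=14.399, impact vy=-26.365
  bounce: vy ← 0.79·26.365 = 20.829
Arc 2: start y=0.000, vy=20.829 → t=4.246, apex=22.112, x_land=28.030, impact vy=-20.829
  bounce: vy ← 0.79·20.829 = 16.455
Arc 3: start y=0.000, vy=16.455 → t=3.355, apex=13.800, x_land=38.799, impact vy=-16.455
  bounce: vy ← 0.79·16.455 = 12.999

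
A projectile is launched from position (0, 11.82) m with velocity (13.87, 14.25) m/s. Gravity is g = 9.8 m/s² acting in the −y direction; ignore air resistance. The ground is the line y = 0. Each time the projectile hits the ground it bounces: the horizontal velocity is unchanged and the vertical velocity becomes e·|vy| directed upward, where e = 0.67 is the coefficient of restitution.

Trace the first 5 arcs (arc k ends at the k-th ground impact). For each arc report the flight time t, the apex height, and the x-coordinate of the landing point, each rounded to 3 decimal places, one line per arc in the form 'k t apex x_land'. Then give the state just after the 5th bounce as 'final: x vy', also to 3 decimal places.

1 3.582 22.180 49.678
2 2.851 9.957 89.220
3 1.910 4.470 115.714
4 1.280 2.006 133.465
5 0.857 0.901 145.358
final: 145.358 2.815

Arc 1: start y=11.820, vy=14.250 → t=3.582, apex=22.180, x_land=49.678, impact vy=-20.850
  bounce: vy ← 0.67·20.850 = 13.970
Arc 2: start y=0.000, vy=13.970 → t=2.851, apex=9.957, x_land=89.220, impact vy=-13.970
  bounce: vy ← 0.67·13.970 = 9.360
Arc 3: start y=0.000, vy=9.360 → t=1.910, apex=4.470, x_land=115.714, impact vy=-9.360
  bounce: vy ← 0.67·9.360 = 6.271
Arc 4: start y=0.000, vy=6.271 → t=1.280, apex=2.006, x_land=133.465, impact vy=-6.271
  bounce: vy ← 0.67·6.271 = 4.202
Arc 5: start y=0.000, vy=4.202 → t=0.857, apex=0.901, x_land=145.358, impact vy=-4.202
  bounce: vy ← 0.67·4.202 = 2.815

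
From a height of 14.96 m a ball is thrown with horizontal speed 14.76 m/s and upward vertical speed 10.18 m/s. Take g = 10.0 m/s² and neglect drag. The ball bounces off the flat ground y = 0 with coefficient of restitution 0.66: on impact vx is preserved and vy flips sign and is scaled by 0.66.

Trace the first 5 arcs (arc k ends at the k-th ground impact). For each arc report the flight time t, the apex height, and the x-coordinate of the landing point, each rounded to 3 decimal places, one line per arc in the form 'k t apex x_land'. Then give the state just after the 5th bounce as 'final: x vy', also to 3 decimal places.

1 3.025 20.142 44.650
2 2.649 8.774 83.754
3 1.749 3.822 109.563
4 1.154 1.665 126.597
5 0.762 0.725 137.839
final: 137.839 2.514

Arc 1: start y=14.960, vy=10.180 → t=3.025, apex=20.142, x_land=44.650, impact vy=-20.071
  bounce: vy ← 0.66·20.071 = 13.247
Arc 2: start y=0.000, vy=13.247 → t=2.649, apex=8.774, x_land=83.754, impact vy=-13.247
  bounce: vy ← 0.66·13.247 = 8.743
Arc 3: start y=0.000, vy=8.743 → t=1.749, apex=3.822, x_land=109.563, impact vy=-8.743
  bounce: vy ← 0.66·8.743 = 5.770
Arc 4: start y=0.000, vy=5.770 → t=1.154, apex=1.665, x_land=126.597, impact vy=-5.770
  bounce: vy ← 0.66·5.770 = 3.808
Arc 5: start y=0.000, vy=3.808 → t=0.762, apex=0.725, x_land=137.839, impact vy=-3.808
  bounce: vy ← 0.66·3.808 = 2.514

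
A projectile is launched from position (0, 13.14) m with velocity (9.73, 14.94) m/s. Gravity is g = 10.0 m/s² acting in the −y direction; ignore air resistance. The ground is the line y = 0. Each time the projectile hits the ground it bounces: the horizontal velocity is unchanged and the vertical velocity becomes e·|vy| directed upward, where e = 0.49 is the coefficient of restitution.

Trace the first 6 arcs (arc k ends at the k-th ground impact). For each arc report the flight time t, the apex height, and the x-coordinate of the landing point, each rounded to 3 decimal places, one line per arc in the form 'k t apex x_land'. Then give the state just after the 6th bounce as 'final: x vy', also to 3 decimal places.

1 3.699 24.300 35.987
2 2.160 5.834 57.008
3 1.059 1.401 67.309
4 0.519 0.336 72.356
5 0.254 0.081 74.829
6 0.125 0.019 76.041
final: 76.041 0.305

Arc 1: start y=13.140, vy=14.940 → t=3.699, apex=24.300, x_land=35.987, impact vy=-22.045
  bounce: vy ← 0.49·22.045 = 10.802
Arc 2: start y=0.000, vy=10.802 → t=2.160, apex=5.834, x_land=57.008, impact vy=-10.802
  bounce: vy ← 0.49·10.802 = 5.293
Arc 3: start y=0.000, vy=5.293 → t=1.059, apex=1.401, x_land=67.309, impact vy=-5.293
  bounce: vy ← 0.49·5.293 = 2.594
Arc 4: start y=0.000, vy=2.594 → t=0.519, apex=0.336, x_land=72.356, impact vy=-2.594
  bounce: vy ← 0.49·2.594 = 1.271
Arc 5: start y=0.000, vy=1.271 → t=0.254, apex=0.081, x_land=74.829, impact vy=-1.271
  bounce: vy ← 0.49·1.271 = 0.623
Arc 6: start y=0.000, vy=0.623 → t=0.125, apex=0.019, x_land=76.041, impact vy=-0.623
  bounce: vy ← 0.49·0.623 = 0.305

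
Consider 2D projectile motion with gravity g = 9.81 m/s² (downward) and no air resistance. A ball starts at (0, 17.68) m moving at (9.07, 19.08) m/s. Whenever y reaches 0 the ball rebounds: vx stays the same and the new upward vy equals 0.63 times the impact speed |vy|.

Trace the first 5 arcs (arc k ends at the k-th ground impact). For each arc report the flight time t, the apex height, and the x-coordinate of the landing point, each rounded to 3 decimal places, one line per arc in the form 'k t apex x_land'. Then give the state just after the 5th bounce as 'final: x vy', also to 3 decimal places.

1 4.663 36.235 42.293
2 3.425 14.382 73.354
3 2.158 5.708 92.923
4 1.359 2.266 105.251
5 0.856 0.899 113.018
final: 113.018 2.646

Arc 1: start y=17.680, vy=19.080 → t=4.663, apex=36.235, x_land=42.293, impact vy=-26.663
  bounce: vy ← 0.63·26.663 = 16.798
Arc 2: start y=0.000, vy=16.798 → t=3.425, apex=14.382, x_land=73.354, impact vy=-16.798
  bounce: vy ← 0.63·16.798 = 10.583
Arc 3: start y=0.000, vy=10.583 → t=2.158, apex=5.708, x_land=92.923, impact vy=-10.583
  bounce: vy ← 0.63·10.583 = 6.667
Arc 4: start y=0.000, vy=6.667 → t=1.359, apex=2.266, x_land=105.251, impact vy=-6.667
  bounce: vy ← 0.63·6.667 = 4.200
Arc 5: start y=0.000, vy=4.200 → t=0.856, apex=0.899, x_land=113.018, impact vy=-4.200
  bounce: vy ← 0.63·4.200 = 2.646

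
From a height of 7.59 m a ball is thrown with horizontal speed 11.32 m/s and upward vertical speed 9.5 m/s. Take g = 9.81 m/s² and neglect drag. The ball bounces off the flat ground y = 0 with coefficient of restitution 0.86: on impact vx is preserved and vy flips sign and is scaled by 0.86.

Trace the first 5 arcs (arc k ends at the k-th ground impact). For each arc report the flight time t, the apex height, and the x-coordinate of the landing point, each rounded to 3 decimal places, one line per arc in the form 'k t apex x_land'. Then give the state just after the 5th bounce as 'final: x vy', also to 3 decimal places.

Arc 1: start y=7.590, vy=9.500 → t=2.545, apex=12.190, x_land=28.808, impact vy=-15.465
  bounce: vy ← 0.86·15.465 = 13.300
Arc 2: start y=0.000, vy=13.300 → t=2.711, apex=9.016, x_land=59.502, impact vy=-13.300
  bounce: vy ← 0.86·13.300 = 11.438
Arc 3: start y=0.000, vy=11.438 → t=2.332, apex=6.668, x_land=85.899, impact vy=-11.438
  bounce: vy ← 0.86·11.438 = 9.837
Arc 4: start y=0.000, vy=9.837 → t=2.005, apex=4.932, x_land=108.600, impact vy=-9.837
  bounce: vy ← 0.86·9.837 = 8.459
Arc 5: start y=0.000, vy=8.459 → t=1.725, apex=3.647, x_land=128.123, impact vy=-8.459
  bounce: vy ← 0.86·8.459 = 7.275

1 2.545 12.190 28.808
2 2.711 9.016 59.502
3 2.332 6.668 85.899
4 2.005 4.932 108.600
5 1.725 3.647 128.123
final: 128.123 7.275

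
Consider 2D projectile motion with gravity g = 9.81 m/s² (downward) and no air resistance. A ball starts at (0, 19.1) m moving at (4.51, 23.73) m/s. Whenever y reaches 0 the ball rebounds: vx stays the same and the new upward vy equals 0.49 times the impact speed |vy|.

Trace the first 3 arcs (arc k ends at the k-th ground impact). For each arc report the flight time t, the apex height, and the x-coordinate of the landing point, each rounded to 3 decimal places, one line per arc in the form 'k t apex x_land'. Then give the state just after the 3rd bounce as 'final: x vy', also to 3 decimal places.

Arc 1: start y=19.100, vy=23.730 → t=5.541, apex=47.801, x_land=24.989, impact vy=-30.624
  bounce: vy ← 0.49·30.624 = 15.006
Arc 2: start y=0.000, vy=15.006 → t=3.059, apex=11.477, x_land=38.786, impact vy=-15.006
  bounce: vy ← 0.49·15.006 = 7.353
Arc 3: start y=0.000, vy=7.353 → t=1.499, apex=2.756, x_land=45.547, impact vy=-7.353
  bounce: vy ← 0.49·7.353 = 3.603

1 5.541 47.801 24.989
2 3.059 11.477 38.786
3 1.499 2.756 45.547
final: 45.547 3.603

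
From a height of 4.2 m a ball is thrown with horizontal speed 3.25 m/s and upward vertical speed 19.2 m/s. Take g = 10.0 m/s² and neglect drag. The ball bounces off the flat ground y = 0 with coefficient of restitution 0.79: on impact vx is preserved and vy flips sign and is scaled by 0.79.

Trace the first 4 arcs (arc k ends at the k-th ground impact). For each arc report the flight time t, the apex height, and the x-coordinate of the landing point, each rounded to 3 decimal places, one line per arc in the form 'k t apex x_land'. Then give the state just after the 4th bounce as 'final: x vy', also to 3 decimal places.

1 4.048 22.632 13.154
2 3.362 14.125 24.079
3 2.656 8.815 32.710
4 2.098 5.502 39.528
final: 39.528 8.287

Arc 1: start y=4.200, vy=19.200 → t=4.048, apex=22.632, x_land=13.154, impact vy=-21.275
  bounce: vy ← 0.79·21.275 = 16.808
Arc 2: start y=0.000, vy=16.808 → t=3.362, apex=14.125, x_land=24.079, impact vy=-16.808
  bounce: vy ← 0.79·16.808 = 13.278
Arc 3: start y=0.000, vy=13.278 → t=2.656, apex=8.815, x_land=32.710, impact vy=-13.278
  bounce: vy ← 0.79·13.278 = 10.490
Arc 4: start y=0.000, vy=10.490 → t=2.098, apex=5.502, x_land=39.528, impact vy=-10.490
  bounce: vy ← 0.79·10.490 = 8.287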